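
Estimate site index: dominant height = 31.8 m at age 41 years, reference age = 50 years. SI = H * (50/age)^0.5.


50/41 = 1.21951
(1.21951)^0.5 = 1.10431
SI = 31.8 * 1.10431 = 35.1171 ≈ 35.1 m

35.1 m


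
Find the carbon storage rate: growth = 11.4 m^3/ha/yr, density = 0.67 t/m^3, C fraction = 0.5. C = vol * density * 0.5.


C = 11.4 * 0.67 * 0.5 = 3.819 ≈ 3.82 t C/ha/yr

3.82 t C/ha/yr


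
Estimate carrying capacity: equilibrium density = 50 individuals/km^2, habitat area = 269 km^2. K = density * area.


K = 50 * 269 = 13450 individuals

13450 individuals


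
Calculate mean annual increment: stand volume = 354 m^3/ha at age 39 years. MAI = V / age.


MAI = 354 / 39 = 9.0769 ≈ 9.08 m^3/ha/yr

9.08 m^3/ha/yr


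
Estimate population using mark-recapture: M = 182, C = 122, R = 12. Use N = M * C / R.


N = M * C / R = 182 * 122 / 12 = 22204 / 12 = 1850.33 ≈ 1850

1850 individuals


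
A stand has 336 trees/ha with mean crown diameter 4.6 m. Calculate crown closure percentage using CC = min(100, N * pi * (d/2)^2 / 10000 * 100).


(d/2)^2 = (4.6/2)^2 = 2.3^2 = 5.29
Crown area = 3.141593 * 5.29 = 16.6190 m^2
N * area / 10000 * 100 = 336 * 16.6190 / 10000 * 100 = 55.8398
CC = min(100, 55.8398) = 55.8398 ≈ 55.8%

55.8%


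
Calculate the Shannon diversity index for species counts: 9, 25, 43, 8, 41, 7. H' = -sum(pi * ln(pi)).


Total N = 9 + 25 + 43 + 8 + 41 + 7 = 133
Per-species terms:
  p = 9/133 = 0.067669; ln(p) = -2.693127; p*ln(p) = 0.067669 * (-2.693127) = -0.182241
  p = 25/133 = 0.187970; ln(p) = -1.671473; p*ln(p) = 0.187970 * (-1.671473) = -0.314187
  p = 43/133 = 0.323308; ln(p) = -1.129150; p*ln(p) = 0.323308 * (-1.129150) = -0.365063
  p = 8/133 = 0.060150; ln(p) = -2.810914; p*ln(p) = 0.060150 * (-2.810914) = -0.169076
  p = 41/133 = 0.308271; ln(p) = -1.176776; p*ln(p) = 0.308271 * (-1.176776) = -0.362766
  p = 7/133 = 0.052632; ln(p) = -2.944431; p*ln(p) = 0.052632 * (-2.944431) = -0.154971
sum(p*ln(p)) = (-0.182241) + (-0.314187) + (-0.365063) + (-0.169076) + (-0.362766) + (-0.154971) = -1.548304
H' = -(-1.548304) = 1.548304 ≈ 1.5483

1.5483


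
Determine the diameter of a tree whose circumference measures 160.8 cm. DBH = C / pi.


DBH = C / pi = 160.8 / 3.141593 = 51.1842 ≈ 51.18 cm

51.18 cm


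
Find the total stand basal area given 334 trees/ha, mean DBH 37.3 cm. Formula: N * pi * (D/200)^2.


(D/200)^2 = (37.3/200)^2 = 0.1865^2 = 0.03478225
Individual BA = 3.141593 * 0.03478225 = 0.109272 m^2
Stand BA = 334 * 0.109272 = 36.4968 ≈ 36.50 m^2/ha

36.50 m^2/ha


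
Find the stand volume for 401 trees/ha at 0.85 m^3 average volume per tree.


V_stand = 401 * 0.85 = 340.85 ≈ 340.9 m^3/ha

340.9 m^3/ha


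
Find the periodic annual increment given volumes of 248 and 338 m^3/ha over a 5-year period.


PAI = (V2 - V1) / period = (338 - 248) / 5 = 90 / 5 = 18.00 m^3/ha/yr

18.00 m^3/ha/yr


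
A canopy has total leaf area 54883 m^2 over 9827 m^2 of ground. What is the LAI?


LAI = 54883 / 9827 = 5.5849 ≈ 5.58

5.58


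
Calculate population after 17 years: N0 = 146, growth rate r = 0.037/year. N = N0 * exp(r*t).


r*t = 0.037 * 17 = 0.629
exp(0.629) = 1.87573
N = 146 * 1.87573 = 273.857 ≈ 274

274


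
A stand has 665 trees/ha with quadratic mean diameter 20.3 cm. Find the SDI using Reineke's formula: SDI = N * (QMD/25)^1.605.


QMD/25 = 20.3/25 = 0.812
(0.812)^1.605 = exp(1.605 * ln(0.812)) = exp(1.605 * (-0.208255)) = exp(-0.334249) = 0.715876
SDI = 665 * 0.715876 = 476.058 ≈ 476

476


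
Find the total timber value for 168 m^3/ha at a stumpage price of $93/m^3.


Value = 168 * 93 = $15624/ha

$15624/ha


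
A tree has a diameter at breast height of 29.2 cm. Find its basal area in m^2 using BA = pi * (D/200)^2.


D/200 = 29.2/200 = 0.146 m
(D/200)^2 = 0.146^2 = 0.021316
BA = 3.141593 * 0.021316 = 0.0669662 ≈ 0.0670 m^2

0.0670 m^2


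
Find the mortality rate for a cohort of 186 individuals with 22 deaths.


Mortality rate = 22 / 186 = 0.118280 ≈ 0.1183

0.1183


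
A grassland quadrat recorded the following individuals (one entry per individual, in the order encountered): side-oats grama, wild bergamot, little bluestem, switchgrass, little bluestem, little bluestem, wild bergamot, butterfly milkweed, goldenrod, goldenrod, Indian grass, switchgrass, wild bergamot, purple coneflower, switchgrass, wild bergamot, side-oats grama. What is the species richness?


Total individuals logged = 17
Distinct species (count of individuals): side-oats grama (2), wild bergamot (4), little bluestem (3), switchgrass (3), butterfly milkweed (1), goldenrod (2), Indian grass (1), purple coneflower (1)
Species richness = number of distinct species = 8

8


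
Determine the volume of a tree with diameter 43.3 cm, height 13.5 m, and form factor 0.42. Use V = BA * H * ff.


(D/200)^2 = (43.3/200)^2 = 0.2165^2 = 0.04687225
BA = 3.141593 * 0.04687225 = 0.147254 m^2
V = 0.147254 * 13.5 * 0.42 = 0.834930 ≈ 0.835 m^3

0.835 m^3


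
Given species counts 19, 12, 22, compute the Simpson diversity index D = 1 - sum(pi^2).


Total N = 19 + 12 + 22 = 53
Per-species terms:
  p = 19/53 = 0.358491; p^2 = 0.358491^2 = 0.128516
  p = 12/53 = 0.226415; p^2 = 0.226415^2 = 0.051264
  p = 22/53 = 0.415094; p^2 = 0.415094^2 = 0.172303
sum(p^2) = 0.128516 + 0.051264 + 0.172303 = 0.352083
D = 1 - 0.352083 = 0.647917 ≈ 0.6479

0.6479


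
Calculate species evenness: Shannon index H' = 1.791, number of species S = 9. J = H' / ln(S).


ln(9) = 2.19722
J = H' / ln(S) = 1.791 / 2.19722 = 0.815121 ≈ 0.8151

0.8151


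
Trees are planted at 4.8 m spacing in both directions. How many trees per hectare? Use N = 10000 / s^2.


N = 10000 / 4.8^2 = 10000 / 23.04 = 434.028 ≈ 434 trees/ha

434 trees/ha


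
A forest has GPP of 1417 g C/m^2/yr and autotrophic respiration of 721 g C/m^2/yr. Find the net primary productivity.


NPP = GPP - Ra = 1417 - 721 = 696 g C/m^2/yr

696 g C/m^2/yr


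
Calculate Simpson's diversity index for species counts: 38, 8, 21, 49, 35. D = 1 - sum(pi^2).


Total N = 38 + 8 + 21 + 49 + 35 = 151
Per-species terms:
  p = 38/151 = 0.251656; p^2 = 0.251656^2 = 0.063331
  p = 8/151 = 0.052980; p^2 = 0.052980^2 = 0.002807
  p = 21/151 = 0.139073; p^2 = 0.139073^2 = 0.019341
  p = 49/151 = 0.324503; p^2 = 0.324503^2 = 0.105302
  p = 35/151 = 0.231788; p^2 = 0.231788^2 = 0.053726
sum(p^2) = 0.063331 + 0.002807 + 0.019341 + 0.105302 + 0.053726 = 0.244507
D = 1 - 0.244507 = 0.755493 ≈ 0.7555

0.7555


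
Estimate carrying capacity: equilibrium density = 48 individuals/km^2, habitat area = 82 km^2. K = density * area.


K = 48 * 82 = 3936 individuals

3936 individuals


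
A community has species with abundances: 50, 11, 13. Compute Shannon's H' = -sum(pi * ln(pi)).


Total N = 50 + 11 + 13 = 74
Per-species terms:
  p = 50/74 = 0.675676; ln(p) = -0.392042; p*ln(p) = 0.675676 * (-0.392042) = -0.264893
  p = 11/74 = 0.148649; ln(p) = -1.906167; p*ln(p) = 0.148649 * (-1.906167) = -0.283350
  p = 13/74 = 0.175676; ln(p) = -1.739114; p*ln(p) = 0.175676 * (-1.739114) = -0.305521
sum(p*ln(p)) = (-0.264893) + (-0.283350) + (-0.305521) = -0.853764
H' = -(-0.853764) = 0.853764 ≈ 0.8538

0.8538


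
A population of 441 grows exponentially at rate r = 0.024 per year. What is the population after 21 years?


r*t = 0.024 * 21 = 0.504
exp(0.504) = 1.65533
N = 441 * 1.65533 = 730.001 ≈ 730

730


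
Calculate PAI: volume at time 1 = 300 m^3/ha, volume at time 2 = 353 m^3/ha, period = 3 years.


PAI = (V2 - V1) / period = (353 - 300) / 3 = 53 / 3 = 17.6667 ≈ 17.67 m^3/ha/yr

17.67 m^3/ha/yr


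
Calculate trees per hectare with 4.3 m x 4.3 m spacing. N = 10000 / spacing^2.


N = 10000 / 4.3^2 = 10000 / 18.49 = 540.833 ≈ 541 trees/ha

541 trees/ha


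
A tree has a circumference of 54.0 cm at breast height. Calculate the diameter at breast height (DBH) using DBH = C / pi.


DBH = C / pi = 54.0 / 3.141593 = 17.1887 ≈ 17.19 cm

17.19 cm


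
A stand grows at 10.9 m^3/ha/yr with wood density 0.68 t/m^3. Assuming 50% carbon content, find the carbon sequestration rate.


C = 10.9 * 0.68 * 0.5 = 3.706 ≈ 3.71 t C/ha/yr

3.71 t C/ha/yr


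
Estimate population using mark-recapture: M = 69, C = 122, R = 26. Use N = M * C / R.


N = M * C / R = 69 * 122 / 26 = 8418 / 26 = 323.77 ≈ 324

324 individuals


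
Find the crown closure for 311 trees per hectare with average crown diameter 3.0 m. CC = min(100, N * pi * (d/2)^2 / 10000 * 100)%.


(d/2)^2 = (3.0/2)^2 = 1.5^2 = 2.25
Crown area = 3.141593 * 2.25 = 7.06858 m^2
N * area / 10000 * 100 = 311 * 7.06858 / 10000 * 100 = 21.9833
CC = min(100, 21.9833) = 21.9833 ≈ 22.0%

22.0%


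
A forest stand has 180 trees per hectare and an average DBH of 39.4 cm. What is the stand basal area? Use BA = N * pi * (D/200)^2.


(D/200)^2 = (39.4/200)^2 = 0.197^2 = 0.038809
Individual BA = 3.141593 * 0.038809 = 0.121922 m^2
Stand BA = 180 * 0.121922 = 21.9460 ≈ 21.95 m^2/ha

21.95 m^2/ha


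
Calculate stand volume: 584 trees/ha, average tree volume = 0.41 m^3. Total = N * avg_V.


V_stand = 584 * 0.41 = 239.44 ≈ 239.4 m^3/ha

239.4 m^3/ha


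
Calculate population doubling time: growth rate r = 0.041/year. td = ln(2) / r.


td = ln(2) / 0.041 = 0.693147 / 0.041 = 16.9060 ≈ 16.9 years

16.9 years


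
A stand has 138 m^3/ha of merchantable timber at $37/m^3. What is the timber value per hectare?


Value = 138 * 37 = $5106/ha

$5106/ha


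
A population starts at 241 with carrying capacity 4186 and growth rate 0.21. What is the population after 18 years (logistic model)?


(K - N0)/N0 = (4186 - 241)/241 = 3945/241 = 16.3693
r*t = 0.21 * 18 = 3.78; exp(-3.78) = 0.0228227
16.3693 * 0.0228227 = 0.373592
1 + 0.373592 = 1.37359
N = 4186 / 1.37359 = 3047.49 ≈ 3047

3047


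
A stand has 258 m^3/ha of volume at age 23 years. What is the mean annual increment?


MAI = 258 / 23 = 11.2174 ≈ 11.22 m^3/ha/yr

11.22 m^3/ha/yr


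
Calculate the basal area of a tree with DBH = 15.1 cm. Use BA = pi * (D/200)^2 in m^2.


D/200 = 15.1/200 = 0.0755 m
(D/200)^2 = 0.0755^2 = 0.00570025
BA = 3.141593 * 0.00570025 = 0.0179079 ≈ 0.0179 m^2

0.0179 m^2


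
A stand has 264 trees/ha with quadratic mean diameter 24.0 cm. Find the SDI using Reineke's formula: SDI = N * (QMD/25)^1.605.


QMD/25 = 24.0/25 = 0.96
(0.96)^1.605 = exp(1.605 * ln(0.96)) = exp(1.605 * (-0.0408220)) = exp(-0.0655193) = 0.936581
SDI = 264 * 0.936581 = 247.257 ≈ 247

247


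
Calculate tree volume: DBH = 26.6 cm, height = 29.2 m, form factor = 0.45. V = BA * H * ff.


(D/200)^2 = (26.6/200)^2 = 0.133^2 = 0.017689
BA = 3.141593 * 0.017689 = 0.0555716 m^2
V = 0.0555716 * 29.2 * 0.45 = 0.730211 ≈ 0.730 m^3

0.730 m^3


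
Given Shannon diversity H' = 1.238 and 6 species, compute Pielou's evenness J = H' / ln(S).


ln(6) = 1.79176
J = H' / ln(S) = 1.238 / 1.79176 = 0.690941 ≈ 0.6909

0.6909


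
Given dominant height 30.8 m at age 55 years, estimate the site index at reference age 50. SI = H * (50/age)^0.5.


50/55 = 0.909091
(0.909091)^0.5 = 0.953463
SI = 30.8 * 0.953463 = 29.3667 ≈ 29.4 m

29.4 m


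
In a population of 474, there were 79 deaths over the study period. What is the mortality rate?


Mortality rate = 79 / 474 = 0.166667 ≈ 0.1667

0.1667


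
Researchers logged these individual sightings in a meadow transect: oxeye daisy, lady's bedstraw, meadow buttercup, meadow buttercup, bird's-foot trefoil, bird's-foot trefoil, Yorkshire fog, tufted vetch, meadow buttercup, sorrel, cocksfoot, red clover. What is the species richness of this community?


Total individuals logged = 12
Distinct species (count of individuals): oxeye daisy (1), lady's bedstraw (1), meadow buttercup (3), bird's-foot trefoil (2), Yorkshire fog (1), tufted vetch (1), sorrel (1), cocksfoot (1), red clover (1)
Species richness = number of distinct species = 9

9


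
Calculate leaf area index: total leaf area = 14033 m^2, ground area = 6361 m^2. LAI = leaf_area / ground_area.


LAI = 14033 / 6361 = 2.2061 ≈ 2.21

2.21


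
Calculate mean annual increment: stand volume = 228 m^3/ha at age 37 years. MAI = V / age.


MAI = 228 / 37 = 6.1622 ≈ 6.16 m^3/ha/yr

6.16 m^3/ha/yr


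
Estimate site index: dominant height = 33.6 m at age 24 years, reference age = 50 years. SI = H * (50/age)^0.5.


50/24 = 2.08333
(2.08333)^0.5 = 1.44337
SI = 33.6 * 1.44337 = 48.4972 ≈ 48.5 m

48.5 m


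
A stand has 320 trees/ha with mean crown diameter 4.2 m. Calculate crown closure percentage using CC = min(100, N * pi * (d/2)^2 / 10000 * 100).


(d/2)^2 = (4.2/2)^2 = 2.1^2 = 4.41
Crown area = 3.141593 * 4.41 = 13.8544 m^2
N * area / 10000 * 100 = 320 * 13.8544 / 10000 * 100 = 44.3341
CC = min(100, 44.3341) = 44.3341 ≈ 44.3%

44.3%


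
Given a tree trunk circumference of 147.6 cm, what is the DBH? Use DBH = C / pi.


DBH = C / pi = 147.6 / 3.141593 = 46.9825 ≈ 46.98 cm

46.98 cm


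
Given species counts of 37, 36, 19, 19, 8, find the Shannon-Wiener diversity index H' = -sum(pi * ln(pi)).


Total N = 37 + 36 + 19 + 19 + 8 = 119
Per-species terms:
  p = 37/119 = 0.310924; ln(p) = -1.168207; p*ln(p) = 0.310924 * (-1.168207) = -0.363224
  p = 36/119 = 0.302521; ln(p) = -1.195605; p*ln(p) = 0.302521 * (-1.195605) = -0.361696
  p = 19/119 = 0.159664; ln(p) = -1.834684; p*ln(p) = 0.159664 * (-1.834684) = -0.292933
  p = 19/119 = 0.159664; ln(p) = -1.834684; p*ln(p) = 0.159664 * (-1.834684) = -0.292933
  p = 8/119 = 0.067227; ln(p) = -2.699680; p*ln(p) = 0.067227 * (-2.699680) = -0.181491
sum(p*ln(p)) = (-0.363224) + (-0.361696) + (-0.292933) + (-0.292933) + (-0.181491) = -1.492277
H' = -(-1.492277) = 1.492277 ≈ 1.4923

1.4923


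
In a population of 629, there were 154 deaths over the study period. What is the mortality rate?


Mortality rate = 154 / 629 = 0.244833 ≈ 0.2448

0.2448


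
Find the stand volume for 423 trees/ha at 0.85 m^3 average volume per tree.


V_stand = 423 * 0.85 = 359.55 ≈ 359.6 m^3/ha

359.6 m^3/ha


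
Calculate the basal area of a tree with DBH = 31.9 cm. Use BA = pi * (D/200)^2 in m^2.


D/200 = 31.9/200 = 0.1595 m
(D/200)^2 = 0.1595^2 = 0.02544025
BA = 3.141593 * 0.02544025 = 0.0799229 ≈ 0.0799 m^2

0.0799 m^2


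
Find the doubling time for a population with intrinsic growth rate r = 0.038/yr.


td = ln(2) / 0.038 = 0.693147 / 0.038 = 18.2407 ≈ 18.2 years

18.2 years


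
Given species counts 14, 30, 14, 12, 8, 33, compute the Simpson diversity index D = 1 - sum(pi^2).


Total N = 14 + 30 + 14 + 12 + 8 + 33 = 111
Per-species terms:
  p = 14/111 = 0.126126; p^2 = 0.126126^2 = 0.015908
  p = 30/111 = 0.270270; p^2 = 0.270270^2 = 0.073046
  p = 14/111 = 0.126126; p^2 = 0.126126^2 = 0.015908
  p = 12/111 = 0.108108; p^2 = 0.108108^2 = 0.011687
  p = 8/111 = 0.072072; p^2 = 0.072072^2 = 0.005194
  p = 33/111 = 0.297297; p^2 = 0.297297^2 = 0.088386
sum(p^2) = 0.015908 + 0.073046 + 0.015908 + 0.011687 + 0.005194 + 0.088386 = 0.210129
D = 1 - 0.210129 = 0.789871 ≈ 0.7899

0.7899


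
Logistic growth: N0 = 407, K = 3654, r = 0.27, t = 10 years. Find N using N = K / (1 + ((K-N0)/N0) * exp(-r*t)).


(K - N0)/N0 = (3654 - 407)/407 = 3247/407 = 7.97789
r*t = 0.27 * 10 = 2.7; exp(-2.7) = 0.0672055
7.97789 * 0.0672055 = 0.536158
1 + 0.536158 = 1.53616
N = 3654 / 1.53616 = 2378.66 ≈ 2379

2379


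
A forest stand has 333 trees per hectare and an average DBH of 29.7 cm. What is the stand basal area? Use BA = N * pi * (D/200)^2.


(D/200)^2 = (29.7/200)^2 = 0.1485^2 = 0.02205225
Individual BA = 3.141593 * 0.02205225 = 0.0692792 m^2
Stand BA = 333 * 0.0692792 = 23.0700 ≈ 23.07 m^2/ha

23.07 m^2/ha


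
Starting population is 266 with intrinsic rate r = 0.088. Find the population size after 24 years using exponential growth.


r*t = 0.088 * 24 = 2.112
exp(2.112) = 8.26475
N = 266 * 8.26475 = 2198.42 ≈ 2198

2198


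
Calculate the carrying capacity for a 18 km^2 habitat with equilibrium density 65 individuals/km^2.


K = 65 * 18 = 1170 individuals

1170 individuals


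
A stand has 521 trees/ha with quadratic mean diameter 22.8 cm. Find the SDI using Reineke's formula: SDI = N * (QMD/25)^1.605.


QMD/25 = 22.8/25 = 0.912
(0.912)^1.605 = exp(1.605 * ln(0.912)) = exp(1.605 * (-0.0921153)) = exp(-0.147845) = 0.862565
SDI = 521 * 0.862565 = 449.396 ≈ 449

449


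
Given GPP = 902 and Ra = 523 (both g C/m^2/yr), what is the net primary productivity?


NPP = GPP - Ra = 902 - 523 = 379 g C/m^2/yr

379 g C/m^2/yr


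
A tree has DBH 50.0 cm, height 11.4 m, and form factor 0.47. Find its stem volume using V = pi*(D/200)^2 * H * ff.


(D/200)^2 = (50.0/200)^2 = 0.25^2 = 0.0625
BA = 3.141593 * 0.0625 = 0.196350 m^2
V = 0.196350 * 11.4 * 0.47 = 1.05204 ≈ 1.052 m^3

1.052 m^3


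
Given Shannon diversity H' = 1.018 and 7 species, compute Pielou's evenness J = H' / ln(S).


ln(7) = 1.94591
J = H' / ln(S) = 1.018 / 1.94591 = 0.523149 ≈ 0.5231

0.5231


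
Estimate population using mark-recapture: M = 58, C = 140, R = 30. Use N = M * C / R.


N = M * C / R = 58 * 140 / 30 = 8120 / 30 = 270.67 ≈ 271

271 individuals


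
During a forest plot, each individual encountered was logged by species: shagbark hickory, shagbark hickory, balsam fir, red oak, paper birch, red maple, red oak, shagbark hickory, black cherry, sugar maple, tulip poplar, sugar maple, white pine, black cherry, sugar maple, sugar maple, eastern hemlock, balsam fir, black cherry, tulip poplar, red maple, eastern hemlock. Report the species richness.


Total individuals logged = 22
Distinct species (count of individuals): shagbark hickory (3), balsam fir (2), red oak (2), paper birch (1), red maple (2), black cherry (3), sugar maple (4), tulip poplar (2), white pine (1), eastern hemlock (2)
Species richness = number of distinct species = 10

10


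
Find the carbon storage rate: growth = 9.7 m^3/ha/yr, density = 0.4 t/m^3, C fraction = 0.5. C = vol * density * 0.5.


C = 9.7 * 0.4 * 0.5 = 1.94 t C/ha/yr

1.94 t C/ha/yr


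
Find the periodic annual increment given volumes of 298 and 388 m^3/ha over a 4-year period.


PAI = (V2 - V1) / period = (388 - 298) / 4 = 90 / 4 = 22.50 m^3/ha/yr

22.50 m^3/ha/yr


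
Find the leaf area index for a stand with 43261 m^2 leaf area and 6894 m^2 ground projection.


LAI = 43261 / 6894 = 6.2752 ≈ 6.28

6.28


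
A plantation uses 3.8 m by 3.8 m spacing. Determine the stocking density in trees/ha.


N = 10000 / 3.8^2 = 10000 / 14.44 = 692.521 ≈ 693 trees/ha

693 trees/ha


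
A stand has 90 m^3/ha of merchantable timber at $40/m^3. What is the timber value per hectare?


Value = 90 * 40 = $3600/ha

$3600/ha


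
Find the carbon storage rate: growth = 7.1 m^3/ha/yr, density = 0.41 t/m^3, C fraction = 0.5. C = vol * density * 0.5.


C = 7.1 * 0.41 * 0.5 = 1.4555 ≈ 1.46 t C/ha/yr

1.46 t C/ha/yr


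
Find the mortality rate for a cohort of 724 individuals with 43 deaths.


Mortality rate = 43 / 724 = 0.059392 ≈ 0.0594

0.0594


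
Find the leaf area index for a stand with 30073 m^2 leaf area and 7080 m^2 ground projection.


LAI = 30073 / 7080 = 4.2476 ≈ 4.25

4.25


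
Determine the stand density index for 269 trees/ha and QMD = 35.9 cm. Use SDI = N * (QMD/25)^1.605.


QMD/25 = 35.9/25 = 1.436
(1.436)^1.605 = exp(1.605 * ln(1.436)) = exp(1.605 * 0.361861) = exp(0.580787) = 1.78744
SDI = 269 * 1.78744 = 480.821 ≈ 481

481


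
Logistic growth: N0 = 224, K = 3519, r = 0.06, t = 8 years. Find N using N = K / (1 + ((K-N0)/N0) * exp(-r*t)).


(K - N0)/N0 = (3519 - 224)/224 = 3295/224 = 14.7098
r*t = 0.06 * 8 = 0.48; exp(-0.48) = 0.618783
14.7098 * 0.618783 = 9.10217
1 + 9.10217 = 10.1022
N = 3519 / 10.1022 = 348.340 ≈ 348

348


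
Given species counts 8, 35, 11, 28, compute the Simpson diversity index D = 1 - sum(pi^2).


Total N = 8 + 35 + 11 + 28 = 82
Per-species terms:
  p = 8/82 = 0.097561; p^2 = 0.097561^2 = 0.009518
  p = 35/82 = 0.426829; p^2 = 0.426829^2 = 0.182183
  p = 11/82 = 0.134146; p^2 = 0.134146^2 = 0.017995
  p = 28/82 = 0.341463; p^2 = 0.341463^2 = 0.116597
sum(p^2) = 0.009518 + 0.182183 + 0.017995 + 0.116597 = 0.326293
D = 1 - 0.326293 = 0.673707 ≈ 0.6737

0.6737


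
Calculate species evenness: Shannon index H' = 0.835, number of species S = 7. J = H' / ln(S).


ln(7) = 1.94591
J = H' / ln(S) = 0.835 / 1.94591 = 0.429105 ≈ 0.4291

0.4291


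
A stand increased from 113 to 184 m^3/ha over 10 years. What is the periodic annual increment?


PAI = (V2 - V1) / period = (184 - 113) / 10 = 71 / 10 = 7.10 m^3/ha/yr

7.10 m^3/ha/yr


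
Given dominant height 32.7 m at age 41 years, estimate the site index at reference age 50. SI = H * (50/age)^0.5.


50/41 = 1.21951
(1.21951)^0.5 = 1.10431
SI = 32.7 * 1.10431 = 36.1109 ≈ 36.1 m

36.1 m


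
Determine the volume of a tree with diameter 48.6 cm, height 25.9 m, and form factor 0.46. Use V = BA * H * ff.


(D/200)^2 = (48.6/200)^2 = 0.243^2 = 0.059049
BA = 3.141593 * 0.059049 = 0.185508 m^2
V = 0.185508 * 25.9 * 0.46 = 2.21014 ≈ 2.210 m^3

2.210 m^3


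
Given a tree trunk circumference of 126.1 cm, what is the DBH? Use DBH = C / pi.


DBH = C / pi = 126.1 / 3.141593 = 40.1389 ≈ 40.14 cm

40.14 cm


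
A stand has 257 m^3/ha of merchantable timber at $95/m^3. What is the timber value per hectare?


Value = 257 * 95 = $24415/ha

$24415/ha


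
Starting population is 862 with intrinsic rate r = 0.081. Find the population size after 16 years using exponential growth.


r*t = 0.081 * 16 = 1.296
exp(1.296) = 3.65465
N = 862 * 3.65465 = 3150.31 ≈ 3150

3150


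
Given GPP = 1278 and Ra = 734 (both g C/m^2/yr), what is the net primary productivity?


NPP = GPP - Ra = 1278 - 734 = 544 g C/m^2/yr

544 g C/m^2/yr


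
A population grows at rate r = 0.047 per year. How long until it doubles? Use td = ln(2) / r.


td = ln(2) / 0.047 = 0.693147 / 0.047 = 14.7478 ≈ 14.7 years

14.7 years


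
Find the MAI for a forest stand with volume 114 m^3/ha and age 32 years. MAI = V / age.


MAI = 114 / 32 = 3.5625 ≈ 3.56 m^3/ha/yr

3.56 m^3/ha/yr


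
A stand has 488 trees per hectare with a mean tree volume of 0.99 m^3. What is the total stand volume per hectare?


V_stand = 488 * 0.99 = 483.12 ≈ 483.1 m^3/ha

483.1 m^3/ha


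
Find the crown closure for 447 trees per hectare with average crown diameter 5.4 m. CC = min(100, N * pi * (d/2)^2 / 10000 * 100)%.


(d/2)^2 = (5.4/2)^2 = 2.7^2 = 7.29
Crown area = 3.141593 * 7.29 = 22.9022 m^2
N * area / 10000 * 100 = 447 * 22.9022 / 10000 * 100 = 102.373
CC = min(100, 102.373) = 100%

100%


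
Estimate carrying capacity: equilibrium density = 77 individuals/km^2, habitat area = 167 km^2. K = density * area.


K = 77 * 167 = 12859 individuals

12859 individuals


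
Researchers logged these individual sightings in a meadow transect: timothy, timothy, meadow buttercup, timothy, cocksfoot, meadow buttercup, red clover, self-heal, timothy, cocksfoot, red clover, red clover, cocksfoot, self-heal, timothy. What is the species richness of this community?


Total individuals logged = 15
Distinct species (count of individuals): timothy (5), meadow buttercup (2), cocksfoot (3), red clover (3), self-heal (2)
Species richness = number of distinct species = 5

5


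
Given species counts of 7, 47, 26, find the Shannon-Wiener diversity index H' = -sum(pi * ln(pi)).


Total N = 7 + 47 + 26 = 80
Per-species terms:
  p = 7/80 = 0.087500; ln(p) = -2.436116; p*ln(p) = 0.087500 * (-2.436116) = -0.213160
  p = 47/80 = 0.587500; ln(p) = -0.531879; p*ln(p) = 0.587500 * (-0.531879) = -0.312479
  p = 26/80 = 0.325000; ln(p) = -1.123930; p*ln(p) = 0.325000 * (-1.123930) = -0.365277
sum(p*ln(p)) = (-0.213160) + (-0.312479) + (-0.365277) = -0.890916
H' = -(-0.890916) = 0.890916 ≈ 0.8909

0.8909


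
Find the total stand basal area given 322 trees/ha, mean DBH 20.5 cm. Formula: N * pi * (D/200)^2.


(D/200)^2 = (20.5/200)^2 = 0.1025^2 = 0.01050625
Individual BA = 3.141593 * 0.01050625 = 0.0330064 m^2
Stand BA = 322 * 0.0330064 = 10.6281 ≈ 10.63 m^2/ha

10.63 m^2/ha


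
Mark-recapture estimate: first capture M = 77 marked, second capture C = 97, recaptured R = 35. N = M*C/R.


N = M * C / R = 77 * 97 / 35 = 7469 / 35 = 213.40 ≈ 213

213 individuals


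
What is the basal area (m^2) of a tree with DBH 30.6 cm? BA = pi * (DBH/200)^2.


D/200 = 30.6/200 = 0.153 m
(D/200)^2 = 0.153^2 = 0.023409
BA = 3.141593 * 0.023409 = 0.0735416 ≈ 0.0735 m^2

0.0735 m^2


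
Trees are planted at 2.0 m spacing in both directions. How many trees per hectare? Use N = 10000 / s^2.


N = 10000 / 2.0^2 = 10000 / 4 = 2500.00 ≈ 2500 trees/ha

2500 trees/ha


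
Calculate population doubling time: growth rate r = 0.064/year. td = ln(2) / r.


td = ln(2) / 0.064 = 0.693147 / 0.064 = 10.8304 ≈ 10.8 years

10.8 years


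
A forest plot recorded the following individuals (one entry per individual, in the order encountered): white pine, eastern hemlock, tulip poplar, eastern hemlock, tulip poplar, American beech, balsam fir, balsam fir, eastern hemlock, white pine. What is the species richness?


Total individuals logged = 10
Distinct species (count of individuals): white pine (2), eastern hemlock (3), tulip poplar (2), American beech (1), balsam fir (2)
Species richness = number of distinct species = 5

5


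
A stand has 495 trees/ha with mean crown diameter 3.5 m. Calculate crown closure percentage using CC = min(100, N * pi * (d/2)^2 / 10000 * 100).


(d/2)^2 = (3.5/2)^2 = 1.75^2 = 3.0625
Crown area = 3.141593 * 3.0625 = 9.62113 m^2
N * area / 10000 * 100 = 495 * 9.62113 / 10000 * 100 = 47.6246
CC = min(100, 47.6246) = 47.6246 ≈ 47.6%

47.6%


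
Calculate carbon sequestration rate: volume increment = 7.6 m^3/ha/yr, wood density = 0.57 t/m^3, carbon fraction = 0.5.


C = 7.6 * 0.57 * 0.5 = 2.166 ≈ 2.17 t C/ha/yr

2.17 t C/ha/yr


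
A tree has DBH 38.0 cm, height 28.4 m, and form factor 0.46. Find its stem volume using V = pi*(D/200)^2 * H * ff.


(D/200)^2 = (38.0/200)^2 = 0.19^2 = 0.0361
BA = 3.141593 * 0.0361 = 0.113412 m^2
V = 0.113412 * 28.4 * 0.46 = 1.48161 ≈ 1.482 m^3

1.482 m^3


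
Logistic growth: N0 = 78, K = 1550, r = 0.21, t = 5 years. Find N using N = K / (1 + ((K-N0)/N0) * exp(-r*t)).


(K - N0)/N0 = (1550 - 78)/78 = 1472/78 = 18.8718
r*t = 0.21 * 5 = 1.05; exp(-1.05) = 0.349938
18.8718 * 0.349938 = 6.60396
1 + 6.60396 = 7.60396
N = 1550 / 7.60396 = 203.841 ≈ 204

204


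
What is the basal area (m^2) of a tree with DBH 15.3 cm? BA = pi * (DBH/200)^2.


D/200 = 15.3/200 = 0.0765 m
(D/200)^2 = 0.0765^2 = 0.00585225
BA = 3.141593 * 0.00585225 = 0.0183854 ≈ 0.0184 m^2

0.0184 m^2


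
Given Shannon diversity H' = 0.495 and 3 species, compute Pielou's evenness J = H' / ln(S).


ln(3) = 1.09861
J = H' / ln(S) = 0.495 / 1.09861 = 0.450569 ≈ 0.4506

0.4506


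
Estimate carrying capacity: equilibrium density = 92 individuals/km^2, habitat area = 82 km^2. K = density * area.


K = 92 * 82 = 7544 individuals

7544 individuals


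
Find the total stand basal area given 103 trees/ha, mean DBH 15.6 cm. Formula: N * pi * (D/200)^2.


(D/200)^2 = (15.6/200)^2 = 0.078^2 = 0.006084
Individual BA = 3.141593 * 0.006084 = 0.0191135 m^2
Stand BA = 103 * 0.0191135 = 1.96869 ≈ 1.97 m^2/ha

1.97 m^2/ha


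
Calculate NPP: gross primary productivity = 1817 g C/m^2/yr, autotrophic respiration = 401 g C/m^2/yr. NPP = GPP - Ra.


NPP = GPP - Ra = 1817 - 401 = 1416 g C/m^2/yr

1416 g C/m^2/yr


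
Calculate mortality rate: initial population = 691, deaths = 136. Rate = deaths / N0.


Mortality rate = 136 / 691 = 0.196816 ≈ 0.1968

0.1968


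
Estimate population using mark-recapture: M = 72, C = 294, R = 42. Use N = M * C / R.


N = M * C / R = 72 * 294 / 42 = 21168 / 42 = 504

504 individuals


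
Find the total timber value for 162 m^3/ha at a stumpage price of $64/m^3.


Value = 162 * 64 = $10368/ha

$10368/ha


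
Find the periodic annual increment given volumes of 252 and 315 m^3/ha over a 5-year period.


PAI = (V2 - V1) / period = (315 - 252) / 5 = 63 / 5 = 12.60 m^3/ha/yr

12.60 m^3/ha/yr


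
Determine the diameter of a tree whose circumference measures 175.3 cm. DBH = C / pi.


DBH = C / pi = 175.3 / 3.141593 = 55.7997 ≈ 55.80 cm

55.80 cm


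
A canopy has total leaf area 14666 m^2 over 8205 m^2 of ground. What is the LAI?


LAI = 14666 / 8205 = 1.7874 ≈ 1.79

1.79


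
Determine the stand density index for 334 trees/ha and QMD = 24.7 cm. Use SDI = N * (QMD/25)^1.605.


QMD/25 = 24.7/25 = 0.988
(0.988)^1.605 = exp(1.605 * ln(0.988)) = exp(1.605 * (-0.0120726)) = exp(-0.0193765) = 0.980810
SDI = 334 * 0.980810 = 327.591 ≈ 328

328


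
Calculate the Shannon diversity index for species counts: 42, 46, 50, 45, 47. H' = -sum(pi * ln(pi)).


Total N = 42 + 46 + 50 + 45 + 47 = 230
Per-species terms:
  p = 42/230 = 0.182609; ln(p) = -1.700408; p*ln(p) = 0.182609 * (-1.700408) = -0.310510
  p = 46/230 = 0.200000; ln(p) = -1.609438; p*ln(p) = 0.200000 * (-1.609438) = -0.321888
  p = 50/230 = 0.217391; ln(p) = -1.526058; p*ln(p) = 0.217391 * (-1.526058) = -0.331751
  p = 45/230 = 0.195652; ln(p) = -1.631418; p*ln(p) = 0.195652 * (-1.631418) = -0.319190
  p = 47/230 = 0.204348; ln(p) = -1.587931; p*ln(p) = 0.204348 * (-1.587931) = -0.324491
sum(p*ln(p)) = (-0.310510) + (-0.321888) + (-0.331751) + (-0.319190) + (-0.324491) = -1.607830
H' = -(-1.607830) = 1.607830 ≈ 1.6078

1.6078


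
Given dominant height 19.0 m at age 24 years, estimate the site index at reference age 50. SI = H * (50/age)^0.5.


50/24 = 2.08333
(2.08333)^0.5 = 1.44337
SI = 19.0 * 1.44337 = 27.4240 ≈ 27.4 m

27.4 m


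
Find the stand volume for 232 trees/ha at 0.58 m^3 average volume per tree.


V_stand = 232 * 0.58 = 134.56 ≈ 134.6 m^3/ha

134.6 m^3/ha


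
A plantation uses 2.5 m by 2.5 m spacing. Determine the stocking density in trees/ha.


N = 10000 / 2.5^2 = 10000 / 6.25 = 1600.00 ≈ 1600 trees/ha

1600 trees/ha


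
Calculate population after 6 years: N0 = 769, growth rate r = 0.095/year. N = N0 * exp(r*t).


r*t = 0.095 * 6 = 0.57
exp(0.57) = 1.76827
N = 769 * 1.76827 = 1359.80 ≈ 1360

1360


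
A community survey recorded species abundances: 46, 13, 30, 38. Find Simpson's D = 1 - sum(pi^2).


Total N = 46 + 13 + 30 + 38 = 127
Per-species terms:
  p = 46/127 = 0.362205; p^2 = 0.362205^2 = 0.131192
  p = 13/127 = 0.102362; p^2 = 0.102362^2 = 0.010478
  p = 30/127 = 0.236220; p^2 = 0.236220^2 = 0.055800
  p = 38/127 = 0.299213; p^2 = 0.299213^2 = 0.089528
sum(p^2) = 0.131192 + 0.010478 + 0.055800 + 0.089528 = 0.286998
D = 1 - 0.286998 = 0.713002 ≈ 0.7130

0.7130


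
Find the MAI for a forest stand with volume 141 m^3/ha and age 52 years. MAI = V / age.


MAI = 141 / 52 = 2.7115 ≈ 2.71 m^3/ha/yr

2.71 m^3/ha/yr


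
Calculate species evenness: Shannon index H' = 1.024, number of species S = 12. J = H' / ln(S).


ln(12) = 2.48491
J = H' / ln(S) = 1.024 / 2.48491 = 0.412087 ≈ 0.4121

0.4121


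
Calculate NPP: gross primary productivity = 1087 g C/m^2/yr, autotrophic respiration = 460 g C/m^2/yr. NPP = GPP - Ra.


NPP = GPP - Ra = 1087 - 460 = 627 g C/m^2/yr

627 g C/m^2/yr


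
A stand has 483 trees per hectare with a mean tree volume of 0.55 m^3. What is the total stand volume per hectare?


V_stand = 483 * 0.55 = 265.65 ≈ 265.7 m^3/ha

265.7 m^3/ha


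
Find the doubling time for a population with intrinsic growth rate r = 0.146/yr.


td = ln(2) / 0.146 = 0.693147 / 0.146 = 4.74758 ≈ 4.7 years

4.7 years


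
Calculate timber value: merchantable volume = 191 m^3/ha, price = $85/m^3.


Value = 191 * 85 = $16235/ha

$16235/ha


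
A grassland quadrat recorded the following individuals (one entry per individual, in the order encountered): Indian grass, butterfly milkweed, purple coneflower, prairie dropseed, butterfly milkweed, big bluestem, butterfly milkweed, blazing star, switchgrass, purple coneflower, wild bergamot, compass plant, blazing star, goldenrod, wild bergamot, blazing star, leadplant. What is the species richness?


Total individuals logged = 17
Distinct species (count of individuals): Indian grass (1), butterfly milkweed (3), purple coneflower (2), prairie dropseed (1), big bluestem (1), blazing star (3), switchgrass (1), wild bergamot (2), compass plant (1), goldenrod (1), leadplant (1)
Species richness = number of distinct species = 11

11


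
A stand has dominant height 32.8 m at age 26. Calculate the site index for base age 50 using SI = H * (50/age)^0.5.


50/26 = 1.92308
(1.92308)^0.5 = 1.38675
SI = 32.8 * 1.38675 = 45.4854 ≈ 45.5 m

45.5 m


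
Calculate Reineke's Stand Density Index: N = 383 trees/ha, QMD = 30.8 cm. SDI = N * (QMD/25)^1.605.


QMD/25 = 30.8/25 = 1.232
(1.232)^1.605 = exp(1.605 * ln(1.232)) = exp(1.605 * 0.208639) = exp(0.334866) = 1.39775
SDI = 383 * 1.39775 = 535.338 ≈ 535

535


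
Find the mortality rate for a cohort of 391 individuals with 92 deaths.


Mortality rate = 92 / 391 = 0.235294 ≈ 0.2353

0.2353


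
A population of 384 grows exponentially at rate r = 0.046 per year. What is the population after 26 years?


r*t = 0.046 * 26 = 1.196
exp(1.196) = 3.30686
N = 384 * 3.30686 = 1269.83 ≈ 1270

1270


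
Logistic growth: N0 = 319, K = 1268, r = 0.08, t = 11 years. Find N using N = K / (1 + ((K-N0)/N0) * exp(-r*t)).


(K - N0)/N0 = (1268 - 319)/319 = 949/319 = 2.97492
r*t = 0.08 * 11 = 0.88; exp(-0.88) = 0.414783
2.97492 * 0.414783 = 1.23395
1 + 1.23395 = 2.23395
N = 1268 / 2.23395 = 567.604 ≈ 568

568


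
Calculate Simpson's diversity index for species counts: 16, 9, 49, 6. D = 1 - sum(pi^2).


Total N = 16 + 9 + 49 + 6 = 80
Per-species terms:
  p = 16/80 = 0.200000; p^2 = 0.200000^2 = 0.040000
  p = 9/80 = 0.112500; p^2 = 0.112500^2 = 0.012656
  p = 49/80 = 0.612500; p^2 = 0.612500^2 = 0.375156
  p = 6/80 = 0.075000; p^2 = 0.075000^2 = 0.005625
sum(p^2) = 0.040000 + 0.012656 + 0.375156 + 0.005625 = 0.433437
D = 1 - 0.433437 = 0.566563 ≈ 0.5666

0.5666


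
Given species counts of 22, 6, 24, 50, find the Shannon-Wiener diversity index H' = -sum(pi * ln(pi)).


Total N = 22 + 6 + 24 + 50 = 102
Per-species terms:
  p = 22/102 = 0.215686; ln(p) = -1.533932; p*ln(p) = 0.215686 * (-1.533932) = -0.330848
  p = 6/102 = 0.058824; ln(p) = -2.833205; p*ln(p) = 0.058824 * (-2.833205) = -0.166660
  p = 24/102 = 0.235294; ln(p) = -1.446919; p*ln(p) = 0.235294 * (-1.446919) = -0.340451
  p = 50/102 = 0.490196; ln(p) = -0.712950; p*ln(p) = 0.490196 * (-0.712950) = -0.349485
sum(p*ln(p)) = (-0.330848) + (-0.166660) + (-0.340451) + (-0.349485) = -1.187444
H' = -(-1.187444) = 1.187444 ≈ 1.1874

1.1874


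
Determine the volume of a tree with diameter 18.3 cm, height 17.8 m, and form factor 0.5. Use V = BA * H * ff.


(D/200)^2 = (18.3/200)^2 = 0.0915^2 = 0.00837225
BA = 3.141593 * 0.00837225 = 0.0263022 m^2
V = 0.0263022 * 17.8 * 0.5 = 0.234090 ≈ 0.234 m^3

0.234 m^3


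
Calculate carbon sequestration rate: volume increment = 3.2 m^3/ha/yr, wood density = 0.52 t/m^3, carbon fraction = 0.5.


C = 3.2 * 0.52 * 0.5 = 0.832 ≈ 0.83 t C/ha/yr

0.83 t C/ha/yr


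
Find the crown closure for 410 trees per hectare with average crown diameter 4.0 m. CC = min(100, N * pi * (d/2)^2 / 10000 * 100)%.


(d/2)^2 = (4.0/2)^2 = 2^2 = 4
Crown area = 3.141593 * 4 = 12.5664 m^2
N * area / 10000 * 100 = 410 * 12.5664 / 10000 * 100 = 51.5222
CC = min(100, 51.5222) = 51.5222 ≈ 51.5%

51.5%


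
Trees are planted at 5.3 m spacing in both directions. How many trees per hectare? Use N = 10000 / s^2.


N = 10000 / 5.3^2 = 10000 / 28.09 = 355.999 ≈ 356 trees/ha

356 trees/ha


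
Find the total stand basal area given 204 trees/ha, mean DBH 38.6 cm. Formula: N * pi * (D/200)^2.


(D/200)^2 = (38.6/200)^2 = 0.193^2 = 0.037249
Individual BA = 3.141593 * 0.037249 = 0.117021 m^2
Stand BA = 204 * 0.117021 = 23.8723 ≈ 23.87 m^2/ha

23.87 m^2/ha


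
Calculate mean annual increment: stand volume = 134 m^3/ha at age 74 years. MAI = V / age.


MAI = 134 / 74 = 1.8108 ≈ 1.81 m^3/ha/yr

1.81 m^3/ha/yr


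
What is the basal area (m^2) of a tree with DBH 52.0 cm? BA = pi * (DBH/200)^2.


D/200 = 52.0/200 = 0.26 m
(D/200)^2 = 0.26^2 = 0.0676
BA = 3.141593 * 0.0676 = 0.212372 ≈ 0.2124 m^2

0.2124 m^2


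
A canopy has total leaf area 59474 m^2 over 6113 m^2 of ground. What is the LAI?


LAI = 59474 / 6113 = 9.7291 ≈ 9.73

9.73


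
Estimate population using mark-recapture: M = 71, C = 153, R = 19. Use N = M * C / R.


N = M * C / R = 71 * 153 / 19 = 10863 / 19 = 571.74 ≈ 572

572 individuals


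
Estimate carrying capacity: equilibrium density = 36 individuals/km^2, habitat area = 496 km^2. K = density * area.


K = 36 * 496 = 17856 individuals

17856 individuals


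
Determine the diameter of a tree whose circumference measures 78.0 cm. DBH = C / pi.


DBH = C / pi = 78.0 / 3.141593 = 24.8282 ≈ 24.83 cm

24.83 cm


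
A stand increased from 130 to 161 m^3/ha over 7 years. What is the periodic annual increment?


PAI = (V2 - V1) / period = (161 - 130) / 7 = 31 / 7 = 4.4286 ≈ 4.43 m^3/ha/yr

4.43 m^3/ha/yr


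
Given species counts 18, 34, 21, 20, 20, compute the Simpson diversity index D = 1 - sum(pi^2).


Total N = 18 + 34 + 21 + 20 + 20 = 113
Per-species terms:
  p = 18/113 = 0.159292; p^2 = 0.159292^2 = 0.025374
  p = 34/113 = 0.300885; p^2 = 0.300885^2 = 0.090532
  p = 21/113 = 0.185841; p^2 = 0.185841^2 = 0.034537
  p = 20/113 = 0.176991; p^2 = 0.176991^2 = 0.031326
  p = 20/113 = 0.176991; p^2 = 0.176991^2 = 0.031326
sum(p^2) = 0.025374 + 0.090532 + 0.034537 + 0.031326 + 0.031326 = 0.213095
D = 1 - 0.213095 = 0.786905 ≈ 0.7869

0.7869


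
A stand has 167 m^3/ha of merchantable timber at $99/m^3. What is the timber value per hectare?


Value = 167 * 99 = $16533/ha

$16533/ha


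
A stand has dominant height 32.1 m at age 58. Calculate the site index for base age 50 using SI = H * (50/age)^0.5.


50/58 = 0.862069
(0.862069)^0.5 = 0.928477
SI = 32.1 * 0.928477 = 29.8041 ≈ 29.8 m

29.8 m


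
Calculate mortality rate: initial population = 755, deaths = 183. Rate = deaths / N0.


Mortality rate = 183 / 755 = 0.242384 ≈ 0.2424

0.2424


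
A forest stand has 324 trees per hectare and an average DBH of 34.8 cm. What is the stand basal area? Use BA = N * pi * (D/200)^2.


(D/200)^2 = (34.8/200)^2 = 0.174^2 = 0.030276
Individual BA = 3.141593 * 0.030276 = 0.0951149 m^2
Stand BA = 324 * 0.0951149 = 30.8172 ≈ 30.82 m^2/ha

30.82 m^2/ha


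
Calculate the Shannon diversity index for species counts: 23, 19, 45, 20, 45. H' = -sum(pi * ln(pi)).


Total N = 23 + 19 + 45 + 20 + 45 = 152
Per-species terms:
  p = 23/152 = 0.151316; ln(p) = -1.888385; p*ln(p) = 0.151316 * (-1.888385) = -0.285743
  p = 19/152 = 0.125000; ln(p) = -2.079442; p*ln(p) = 0.125000 * (-2.079442) = -0.259930
  p = 45/152 = 0.296053; ln(p) = -1.217217; p*ln(p) = 0.296053 * (-1.217217) = -0.360361
  p = 20/152 = 0.131579; ln(p) = -2.028148; p*ln(p) = 0.131579 * (-2.028148) = -0.266862
  p = 45/152 = 0.296053; ln(p) = -1.217217; p*ln(p) = 0.296053 * (-1.217217) = -0.360361
sum(p*ln(p)) = (-0.285743) + (-0.259930) + (-0.360361) + (-0.266862) + (-0.360361) = -1.533257
H' = -(-1.533257) = 1.533257 ≈ 1.5333

1.5333


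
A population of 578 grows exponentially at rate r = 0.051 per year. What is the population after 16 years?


r*t = 0.051 * 16 = 0.816
exp(0.816) = 2.26144
N = 578 * 2.26144 = 1307.11 ≈ 1307

1307
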